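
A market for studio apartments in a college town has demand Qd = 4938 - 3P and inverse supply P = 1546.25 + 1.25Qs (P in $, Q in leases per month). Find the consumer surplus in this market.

Consumer surplus = 661.5

Rewriting in direct form: Qs = -1237 + 0.8P.
Set Qd = Qs: 4938 - 3P = -1237 + 0.8P, so 6175 = 3.8P and P* = 1625.
Substitute back: Q* = 4938 - 3(1625) = 63.
Demand choke price (Qd = 0): P = 4938/3 = 1646. Consumer surplus = ½ × (1646 - 1625) × 63 = 661.5.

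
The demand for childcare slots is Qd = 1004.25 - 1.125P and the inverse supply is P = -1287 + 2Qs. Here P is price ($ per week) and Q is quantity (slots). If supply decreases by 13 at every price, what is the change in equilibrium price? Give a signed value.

ΔP = 8

Inverting to quantity form: Qs = 643.5 + 0.5P.
The market clears where 1004.25 - 1.125P = 643.5 + 0.5P. Rearranging, 1.625P = 360.75, hence P* = 222.
Then Q* = 1004.25 - 1.125(222) = 754.5.
After the shift, supply is Qs = 630.5 + 0.5P.
The new intersection has 373.75 = 1.625P, i.e. P = 230, Q = 745.5.
ΔP = 230 - 222 = 8.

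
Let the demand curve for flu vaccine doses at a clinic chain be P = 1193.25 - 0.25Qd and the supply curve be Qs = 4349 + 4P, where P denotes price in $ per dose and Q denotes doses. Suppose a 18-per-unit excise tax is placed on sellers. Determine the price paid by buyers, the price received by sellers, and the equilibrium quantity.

In direct form, Qd = 4773 - 4P.
With a tax of 18 on sellers, they supply based on the net price P_s = P_b - 18, so Qs = 4277 + 4P_b.
Market clearing requires 4773 - 4P_b = 4277 + 4P_b; hence 496 = 8P_b and P_b = 62.
Then P_s = 62 - 18 = 44 and Q = 4773 - 4(62) = 4525.

P_b = 62, P_s = 44, Q = 4525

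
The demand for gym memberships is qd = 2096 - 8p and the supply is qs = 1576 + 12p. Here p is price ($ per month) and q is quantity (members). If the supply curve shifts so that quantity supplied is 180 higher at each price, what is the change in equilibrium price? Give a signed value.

Δp = -9

Equating demand and supply, 2096 - 8p = 1576 + 12p gives 20p = 520, so p* = 26.
Then q* = 2096 - 8(26) = 1888.
After the shift, supply is qs = 1756 + 12p.
New equilibrium: 340 = 20p, so p = 17 and q = 1960.
Δp = 17 - 26 = -9.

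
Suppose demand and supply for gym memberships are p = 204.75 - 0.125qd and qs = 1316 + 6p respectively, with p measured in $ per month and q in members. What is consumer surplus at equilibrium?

Solving each curve for q: qd = 1638 - 8p.
At equilibrium qd = qs, so 1638 - 8p = 1316 + 6p; collecting terms, 322 = 14p and p* = 23.
Plugging p* into demand: q* = 1638 - 8(23) = 1454.
Demand choke price (qd = 0): p = 1638/8 = 204.75. Consumer surplus = ½ × (204.75 - 23) × 1454 = 132132.25.

Consumer surplus = 132132.25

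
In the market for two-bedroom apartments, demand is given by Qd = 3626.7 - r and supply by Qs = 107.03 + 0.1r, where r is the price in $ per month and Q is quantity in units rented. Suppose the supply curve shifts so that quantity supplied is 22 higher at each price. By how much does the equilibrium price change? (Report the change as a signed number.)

Δr = -20

The market clears where 3626.7 - r = 107.03 + 0.1r. Rearranging, 1.1r = 3519.67, hence r* = 3199.7.
Substitute back: Q* = 3626.7 - 3199.7 = 427.
After the shift, supply is Qs = 129.03 + 0.1r.
New equilibrium: 3497.67 = 1.1r, so r = 3179.7 and Q = 447.
Δr = 3179.7 - 3199.7 = -20.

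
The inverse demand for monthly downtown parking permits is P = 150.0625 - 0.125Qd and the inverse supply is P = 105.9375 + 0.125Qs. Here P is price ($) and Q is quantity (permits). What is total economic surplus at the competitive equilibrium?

Rewriting in direct form: Qd = 1200.5 - 8P and Qs = -847.5 + 8P.
The market clears where 1200.5 - 8P = -847.5 + 8P. Rearranging, 16P = 2048, hence P* = 128.
Then Q* = 1200.5 - 8(128) = 176.5.
Demand choke price = 150.0625; supply choke price = 105.9375. CS = ½(150.0625 - 128)(176.5) = 1947.015625; PS = ½(128 - 105.9375)(176.5) = 1947.015625. Total surplus = 3894.03125.

Total surplus = 3894.03125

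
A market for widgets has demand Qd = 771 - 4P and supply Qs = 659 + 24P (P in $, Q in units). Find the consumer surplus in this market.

Consumer surplus = 71253.125

At equilibrium Qd = Qs, so 771 - 4P = 659 + 24P; collecting terms, 112 = 28P and P* = 4.
Then Q* = 771 - 4(4) = 755.
Demand choke price (Qd = 0): P = 771/4 = 192.75. Consumer surplus = ½ × (192.75 - 4) × 755 = 71253.125.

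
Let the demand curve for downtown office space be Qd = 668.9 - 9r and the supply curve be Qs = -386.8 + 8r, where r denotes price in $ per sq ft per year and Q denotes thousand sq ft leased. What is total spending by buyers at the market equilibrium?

At equilibrium Qd = Qs, so 668.9 - 9r = -386.8 + 8r; collecting terms, 1055.7 = 17r and r* = 62.1.
Then Q* = 668.9 - 9(62.1) = 110.
Total spending by buyers = r* × Q* = 62.1 × 110 = 6831.

Total spending by buyers = 6831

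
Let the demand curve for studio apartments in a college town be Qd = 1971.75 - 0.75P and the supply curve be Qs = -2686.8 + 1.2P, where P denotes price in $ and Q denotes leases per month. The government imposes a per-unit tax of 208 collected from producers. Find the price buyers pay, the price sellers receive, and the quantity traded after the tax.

Producers keep P_s = P_b - 208 per unit, so supply in terms of the buyer price is Qs = -2936.4 + 1.2P_b.
Equate demand and the shifted supply: 1971.75 - 0.75P_b = -2936.4 + 1.2P_b, giving 1.95P_b = 4908.15, so P_b = 2517.
Then P_s = 2517 - 208 = 2309 and Q = 1971.75 - 0.75(2517) = 84.

P_b = 2517, P_s = 2309, Q = 84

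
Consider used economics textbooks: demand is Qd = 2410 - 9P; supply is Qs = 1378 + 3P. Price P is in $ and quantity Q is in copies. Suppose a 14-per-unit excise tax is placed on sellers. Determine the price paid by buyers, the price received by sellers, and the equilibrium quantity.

Sellers keep P_s = P_b - 14 per unit, so supply in terms of the buyer price is Qs = 1336 + 3P_b.
Equate demand and the shifted supply: 2410 - 9P_b = 1336 + 3P_b, giving 12P_b = 1074, so P_b = 89.5.
So P_s = 75.5 and the quantity traded is Q = 2410 - 9(89.5) = 1604.5.

P_b = 89.5, P_s = 75.5, Q = 1604.5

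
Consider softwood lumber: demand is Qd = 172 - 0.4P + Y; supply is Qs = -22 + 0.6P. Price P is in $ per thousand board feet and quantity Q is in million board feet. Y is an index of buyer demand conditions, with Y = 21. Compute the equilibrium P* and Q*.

P* = 215, Q* = 107

With Y = 21, demand is Qd = 193 - 0.4P.
At equilibrium Qd = Qs, so 193 - 0.4P = -22 + 0.6P; collecting terms, 215 = P and P* = 215.
Then Q* = 193 - 0.4(215) = 107.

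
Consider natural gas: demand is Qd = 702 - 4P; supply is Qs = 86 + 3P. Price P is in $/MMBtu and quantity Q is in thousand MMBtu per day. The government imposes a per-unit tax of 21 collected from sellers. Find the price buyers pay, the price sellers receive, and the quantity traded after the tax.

P_b = 97, P_s = 76, Q = 314

With a tax of 21 on sellers, they supply based on the net price P_s = P_b - 21, so Qs = 23 + 3P_b.
Market clearing requires 702 - 4P_b = 23 + 3P_b; hence 679 = 7P_b and P_b = 97.
Then P_s = 97 - 21 = 76 and Q = 702 - 4(97) = 314.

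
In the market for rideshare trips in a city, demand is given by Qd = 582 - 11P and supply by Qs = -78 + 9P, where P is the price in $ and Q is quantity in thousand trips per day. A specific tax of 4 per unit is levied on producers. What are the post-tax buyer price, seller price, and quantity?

With a tax of 4 on producers, they supply based on the net price P_s = P_b - 4, so Qs = -114 + 9P_b.
Equate demand and the shifted supply: 582 - 11P_b = -114 + 9P_b, giving 20P_b = 696, so P_b = 34.8.
So P_s = 30.8 and the quantity traded is Q = 582 - 11(34.8) = 199.2.

P_b = 34.8, P_s = 30.8, Q = 199.2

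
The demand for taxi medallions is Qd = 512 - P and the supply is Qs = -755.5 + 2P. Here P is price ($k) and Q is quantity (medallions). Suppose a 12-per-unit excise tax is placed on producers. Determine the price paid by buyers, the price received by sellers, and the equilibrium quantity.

The tax drives a wedge P_b - P_s = 12. Substituting P_s = P_b - 12 into supply: Qs = -779.5 + 2P_b.
Set Qd = Qs: 512 - P_b = -779.5 + 2P_b, so 1291.5 = 3P_b and P_b = 430.5.
So P_s = 418.5 and the quantity traded is Q = 512 - 430.5 = 81.5.

P_b = 430.5, P_s = 418.5, Q = 81.5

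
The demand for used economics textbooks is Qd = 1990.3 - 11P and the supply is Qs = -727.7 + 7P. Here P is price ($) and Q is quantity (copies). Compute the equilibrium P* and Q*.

The market clears where 1990.3 - 11P = -727.7 + 7P. Rearranging, 18P = 2718, hence P* = 151.
Substitute back: Q* = 1990.3 - 11(151) = 329.3.

P* = 151, Q* = 329.3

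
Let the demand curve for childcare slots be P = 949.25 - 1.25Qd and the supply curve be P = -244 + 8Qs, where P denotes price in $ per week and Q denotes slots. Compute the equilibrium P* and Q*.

P* = 788, Q* = 129

Rewriting in direct form: Qd = 759.4 - 0.8P and Qs = 30.5 + 0.125P.
At equilibrium Qd = Qs, so 759.4 - 0.8P = 30.5 + 0.125P; collecting terms, 728.9 = 0.925P and P* = 788.
From the demand curve, Q* = 759.4 - 0.8(788) = 129.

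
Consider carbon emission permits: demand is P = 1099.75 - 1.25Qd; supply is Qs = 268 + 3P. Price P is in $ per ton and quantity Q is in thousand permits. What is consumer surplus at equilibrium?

Rewriting in direct form: Qd = 879.8 - 0.8P.
At equilibrium Qd = Qs, so 879.8 - 0.8P = 268 + 3P; collecting terms, 611.8 = 3.8P and P* = 161.
Then Q* = 879.8 - 0.8(161) = 751.
Demand choke price (Qd = 0): P = 879.8/0.8 = 1099.75. Consumer surplus = ½ × (1099.75 - 161) × 751 = 352500.625.

Consumer surplus = 352500.625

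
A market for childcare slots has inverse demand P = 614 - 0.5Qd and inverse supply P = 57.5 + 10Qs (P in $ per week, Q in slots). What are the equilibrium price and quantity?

P* = 587.5, Q* = 53

Inverting to quantity form: Qd = 1228 - 2P and Qs = -5.75 + 0.1P.
At equilibrium Qd = Qs, so 1228 - 2P = -5.75 + 0.1P; collecting terms, 1233.75 = 2.1P and P* = 587.5.
Then Q* = 1228 - 2(587.5) = 53.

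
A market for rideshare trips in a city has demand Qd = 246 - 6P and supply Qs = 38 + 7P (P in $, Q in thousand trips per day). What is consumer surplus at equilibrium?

Equating demand and supply, 246 - 6P = 38 + 7P gives 13P = 208, so P* = 16.
Substitute back: Q* = 246 - 6(16) = 150.
Demand choke price (Qd = 0): P = 246/6 = 41. Consumer surplus = ½ × (41 - 16) × 150 = 1875.

Consumer surplus = 1875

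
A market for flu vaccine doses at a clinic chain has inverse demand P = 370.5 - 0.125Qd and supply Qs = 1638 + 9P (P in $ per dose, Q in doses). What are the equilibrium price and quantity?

P* = 78, Q* = 2340

Solving each curve for Q: Qd = 2964 - 8P.
At equilibrium Qd = Qs, so 2964 - 8P = 1638 + 9P; collecting terms, 1326 = 17P and P* = 78.
Then Q* = 2964 - 8(78) = 2340.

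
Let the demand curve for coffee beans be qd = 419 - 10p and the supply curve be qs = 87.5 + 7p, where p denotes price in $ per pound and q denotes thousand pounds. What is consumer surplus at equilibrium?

Consumer surplus = 2508.8

Set qd = qs: 419 - 10p = 87.5 + 7p, so 331.5 = 17p and p* = 19.5.
Then q* = 419 - 10(19.5) = 224.
Demand choke price (qd = 0): p = 419/10 = 41.9. Consumer surplus = ½ × (41.9 - 19.5) × 224 = 2508.8.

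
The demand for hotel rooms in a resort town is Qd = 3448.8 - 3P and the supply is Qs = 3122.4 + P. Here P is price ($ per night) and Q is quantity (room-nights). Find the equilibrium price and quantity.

Set Qd = Qs: 3448.8 - 3P = 3122.4 + P, so 326.4 = 4P and P* = 81.6.
Then Q* = 3448.8 - 3(81.6) = 3204.

P* = 81.6, Q* = 3204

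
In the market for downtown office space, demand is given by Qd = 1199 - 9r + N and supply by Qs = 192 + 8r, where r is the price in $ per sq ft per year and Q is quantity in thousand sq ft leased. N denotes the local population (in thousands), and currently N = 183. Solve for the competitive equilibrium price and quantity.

r* = 70, Q* = 752

With N = 183, demand is Qd = 1382 - 9r.
At equilibrium Qd = Qs, so 1382 - 9r = 192 + 8r; collecting terms, 1190 = 17r and r* = 70.
Plugging r* into demand: Q* = 1382 - 9(70) = 752.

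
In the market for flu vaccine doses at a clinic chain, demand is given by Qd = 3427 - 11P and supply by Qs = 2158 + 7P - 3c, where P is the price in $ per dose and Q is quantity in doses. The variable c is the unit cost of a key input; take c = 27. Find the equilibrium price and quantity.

With c = 27, supply is Qs = 2077 + 7P.
At equilibrium Qd = Qs, so 3427 - 11P = 2077 + 7P; collecting terms, 1350 = 18P and P* = 75.
Substitute back: Q* = 3427 - 11(75) = 2602.

P* = 75, Q* = 2602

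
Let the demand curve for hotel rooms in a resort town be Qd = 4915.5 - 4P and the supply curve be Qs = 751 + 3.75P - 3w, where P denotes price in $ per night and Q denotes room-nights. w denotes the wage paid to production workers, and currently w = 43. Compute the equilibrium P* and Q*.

P* = 554, Q* = 2699.5

With w = 43, supply is Qs = 622 + 3.75P.
The market clears where 4915.5 - 4P = 622 + 3.75P. Rearranging, 7.75P = 4293.5, hence P* = 554.
Substitute back: Q* = 4915.5 - 4(554) = 2699.5.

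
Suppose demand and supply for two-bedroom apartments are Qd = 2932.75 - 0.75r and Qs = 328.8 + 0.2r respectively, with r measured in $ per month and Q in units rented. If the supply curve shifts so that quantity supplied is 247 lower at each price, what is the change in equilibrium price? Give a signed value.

At equilibrium Qd = Qs, so 2932.75 - 0.75r = 328.8 + 0.2r; collecting terms, 2603.95 = 0.95r and r* = 2741.
Substitute back: Q* = 2932.75 - 0.75(2741) = 877.
After the shift, supply is Qs = 81.8 + 0.2r.
New equilibrium: 2850.95 = 0.95r, so r = 3001 and Q = 682.
Δr = 3001 - 2741 = 260.

Δr = 260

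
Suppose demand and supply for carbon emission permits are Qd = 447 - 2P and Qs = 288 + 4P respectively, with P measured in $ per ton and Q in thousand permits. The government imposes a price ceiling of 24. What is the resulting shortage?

At P = 24: Qd = 399 and Qs = 384.
Shortage = Qd - Qs = 399 - 384 = 15.

Shortage = 15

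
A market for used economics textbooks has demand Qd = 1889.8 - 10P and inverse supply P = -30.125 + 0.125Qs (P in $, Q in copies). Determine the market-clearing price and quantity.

Inverting to quantity form: Qs = 241 + 8P.
Set Qd = Qs: 1889.8 - 10P = 241 + 8P, so 1648.8 = 18P and P* = 91.6.
Then Q* = 1889.8 - 10(91.6) = 973.8.

P* = 91.6, Q* = 973.8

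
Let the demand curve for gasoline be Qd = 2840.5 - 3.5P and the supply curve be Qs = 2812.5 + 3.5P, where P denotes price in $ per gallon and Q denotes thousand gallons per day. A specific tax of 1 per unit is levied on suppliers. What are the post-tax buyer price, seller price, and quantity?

P_b = 4.5, P_s = 3.5, Q = 2824.75

With a tax of 1 on suppliers, they supply based on the net price P_s = P_b - 1, so Qs = 2809 + 3.5P_b.
Set Qd = Qs: 2840.5 - 3.5P_b = 2809 + 3.5P_b, so 31.5 = 7P_b and P_b = 4.5.
Then P_s = 4.5 - 1 = 3.5 and Q = 2840.5 - 3.5(4.5) = 2824.75.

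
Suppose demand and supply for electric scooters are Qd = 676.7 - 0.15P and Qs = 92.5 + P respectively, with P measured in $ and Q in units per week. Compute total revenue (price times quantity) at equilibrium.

At equilibrium Qd = Qs, so 676.7 - 0.15P = 92.5 + P; collecting terms, 584.2 = 1.15P and P* = 508.
Plugging P* into demand: Q* = 676.7 - 0.15(508) = 600.5.
Total revenue = P* × Q* = 508 × 600.5 = 305054.

Total revenue = 305054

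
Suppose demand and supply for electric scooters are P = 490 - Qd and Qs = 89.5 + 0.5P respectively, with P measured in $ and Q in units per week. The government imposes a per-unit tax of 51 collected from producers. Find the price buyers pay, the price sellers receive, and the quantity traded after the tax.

P_b = 284, P_s = 233, Q = 206

Rewriting in direct form: Qd = 490 - P.
Producers keep P_s = P_b - 51 per unit, so supply in terms of the buyer price is Qs = 64 + 0.5P_b.
Market clearing requires 490 - P_b = 64 + 0.5P_b; hence 426 = 1.5P_b and P_b = 284.
Then P_s = 284 - 51 = 233 and Q = 490 - 284 = 206.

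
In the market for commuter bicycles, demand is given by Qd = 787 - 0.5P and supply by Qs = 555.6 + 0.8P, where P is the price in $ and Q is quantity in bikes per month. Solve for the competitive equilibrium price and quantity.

At equilibrium Qd = Qs, so 787 - 0.5P = 555.6 + 0.8P; collecting terms, 231.4 = 1.3P and P* = 178.
Plugging P* into demand: Q* = 787 - 0.5(178) = 698.

P* = 178, Q* = 698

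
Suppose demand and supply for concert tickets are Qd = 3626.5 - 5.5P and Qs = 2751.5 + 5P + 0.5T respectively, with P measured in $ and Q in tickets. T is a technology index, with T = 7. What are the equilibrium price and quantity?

P* = 83, Q* = 3170

With T = 7, supply is Qs = 2755 + 5P.
At equilibrium Qd = Qs, so 3626.5 - 5.5P = 2755 + 5P; collecting terms, 871.5 = 10.5P and P* = 83.
Then Q* = 3626.5 - 5.5(83) = 3170.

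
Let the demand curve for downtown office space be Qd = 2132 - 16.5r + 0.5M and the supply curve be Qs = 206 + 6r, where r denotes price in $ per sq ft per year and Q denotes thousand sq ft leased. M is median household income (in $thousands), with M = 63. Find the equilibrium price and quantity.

r* = 87, Q* = 728

With M = 63, demand is Qd = 2163.5 - 16.5r.
Equating demand and supply, 2163.5 - 16.5r = 206 + 6r gives 22.5r = 1957.5, so r* = 87.
Then Q* = 2163.5 - 16.5(87) = 728.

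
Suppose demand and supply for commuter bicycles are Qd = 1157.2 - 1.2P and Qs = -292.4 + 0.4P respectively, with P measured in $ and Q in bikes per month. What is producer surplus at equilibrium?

Producer surplus = 6125

The market clears where 1157.2 - 1.2P = -292.4 + 0.4P. Rearranging, 1.6P = 1449.6, hence P* = 906.
Substitute back: Q* = 1157.2 - 1.2(906) = 70.
Supply choke price (Qs = 0): P = 731. Producer surplus = ½ × (906 - 731) × 70 = 6125.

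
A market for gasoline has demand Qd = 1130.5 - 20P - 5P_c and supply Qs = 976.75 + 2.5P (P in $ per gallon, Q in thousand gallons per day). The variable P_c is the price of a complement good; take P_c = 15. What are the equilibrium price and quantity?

With P_c = 15, demand is Qd = 1055.5 - 20P.
The market clears where 1055.5 - 20P = 976.75 + 2.5P. Rearranging, 22.5P = 78.75, hence P* = 3.5.
From the demand curve, Q* = 1055.5 - 20(3.5) = 985.5.

P* = 3.5, Q* = 985.5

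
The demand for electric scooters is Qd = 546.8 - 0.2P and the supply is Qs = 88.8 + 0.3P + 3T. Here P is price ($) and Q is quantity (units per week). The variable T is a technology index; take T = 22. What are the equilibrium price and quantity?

With T = 22, supply is Qs = 154.8 + 0.3P.
Set Qd = Qs: 546.8 - 0.2P = 154.8 + 0.3P, so 392 = 0.5P and P* = 784.
Then Q* = 546.8 - 0.2(784) = 390.

P* = 784, Q* = 390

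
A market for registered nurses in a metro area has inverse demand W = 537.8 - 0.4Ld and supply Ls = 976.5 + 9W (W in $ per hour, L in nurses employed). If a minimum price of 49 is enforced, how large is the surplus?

In direct form, Ld = 1344.5 - 2.5W.
With W fixed at 49, quantity demanded is 1222 and quantity supplied is 1417.5.
Surplus = Ls - Ld = 1417.5 - 1222 = 195.5.

Surplus = 195.5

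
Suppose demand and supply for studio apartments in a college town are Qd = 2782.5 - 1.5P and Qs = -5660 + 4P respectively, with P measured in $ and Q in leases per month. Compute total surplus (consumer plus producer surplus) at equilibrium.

The market clears where 2782.5 - 1.5P = -5660 + 4P. Rearranging, 5.5P = 8442.5, hence P* = 1535.
From the demand curve, Q* = 2782.5 - 1.5(1535) = 480.
Demand choke price = 1855; supply choke price = 1415. CS = ½(1855 - 1535)(480) = 76800; PS = ½(1535 - 1415)(480) = 28800. Total surplus = 105600.

Total surplus = 105600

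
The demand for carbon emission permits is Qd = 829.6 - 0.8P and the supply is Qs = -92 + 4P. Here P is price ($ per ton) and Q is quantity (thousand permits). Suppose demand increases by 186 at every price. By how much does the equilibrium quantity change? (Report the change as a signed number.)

ΔQ = 155

Set Qd = Qs: 829.6 - 0.8P = -92 + 4P, so 921.6 = 4.8P and P* = 192.
Then Q* = 829.6 - 0.8(192) = 676.
After the shift, demand is Qd = 1015.6 - 0.8P.
Re-solving, 4.8P = 1107.6 gives P = 230.75 and Q = 831.
ΔQ = 831 - 676 = 155.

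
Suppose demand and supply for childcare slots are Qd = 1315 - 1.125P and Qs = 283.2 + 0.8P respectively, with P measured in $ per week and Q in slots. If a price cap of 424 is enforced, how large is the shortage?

Shortage = 215.6

With P fixed at 424, quantity demanded is 838 and quantity supplied is 622.4.
Shortage = Qd - Qs = 838 - 622.4 = 215.6.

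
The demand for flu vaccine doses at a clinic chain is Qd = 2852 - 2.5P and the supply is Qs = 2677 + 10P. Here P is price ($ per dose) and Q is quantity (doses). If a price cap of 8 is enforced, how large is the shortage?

With P fixed at 8, quantity demanded is 2832 and quantity supplied is 2757.
Shortage = Qd - Qs = 2832 - 2757 = 75.

Shortage = 75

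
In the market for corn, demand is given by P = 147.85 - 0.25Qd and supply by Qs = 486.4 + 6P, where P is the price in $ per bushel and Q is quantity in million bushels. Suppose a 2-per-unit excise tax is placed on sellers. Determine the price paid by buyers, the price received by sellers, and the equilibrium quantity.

P_b = 11.7, P_s = 9.7, Q = 544.6

In direct form, Qd = 591.4 - 4P.
The tax drives a wedge P_b - P_s = 2. Substituting P_s = P_b - 2 into supply: Qs = 474.4 + 6P_b.
Set Qd = Qs: 591.4 - 4P_b = 474.4 + 6P_b, so 117 = 10P_b and P_b = 11.7.
Then P_s = 11.7 - 2 = 9.7 and Q = 591.4 - 4(11.7) = 544.6.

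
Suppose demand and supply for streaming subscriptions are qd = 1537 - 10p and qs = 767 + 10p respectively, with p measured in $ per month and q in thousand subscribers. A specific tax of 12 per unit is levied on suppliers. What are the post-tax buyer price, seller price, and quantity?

Suppliers keep p_s = p_b - 12 per unit, so supply in terms of the buyer price is qs = 647 + 10p_b.
Equate demand and the shifted supply: 1537 - 10p_b = 647 + 10p_b, giving 20p_b = 890, so p_b = 44.5.
Then p_s = 44.5 - 12 = 32.5 and q = 1537 - 10(44.5) = 1092.

p_b = 44.5, p_s = 32.5, q = 1092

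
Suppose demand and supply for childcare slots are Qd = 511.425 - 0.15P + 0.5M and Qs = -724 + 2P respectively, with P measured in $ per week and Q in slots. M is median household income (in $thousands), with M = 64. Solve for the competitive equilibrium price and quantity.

P* = 589.5, Q* = 455

With M = 64, demand is Qd = 543.425 - 0.15P.
At equilibrium Qd = Qs, so 543.425 - 0.15P = -724 + 2P; collecting terms, 1267.425 = 2.15P and P* = 589.5.
Then Q* = 543.425 - 0.15(589.5) = 455.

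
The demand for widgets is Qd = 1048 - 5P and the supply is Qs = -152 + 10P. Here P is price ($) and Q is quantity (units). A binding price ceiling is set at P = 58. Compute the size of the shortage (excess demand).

Evaluating both curves at the ceiling price 58 gives Qd = 758, Qs = 428.
Shortage = Qd - Qs = 758 - 428 = 330.

Shortage = 330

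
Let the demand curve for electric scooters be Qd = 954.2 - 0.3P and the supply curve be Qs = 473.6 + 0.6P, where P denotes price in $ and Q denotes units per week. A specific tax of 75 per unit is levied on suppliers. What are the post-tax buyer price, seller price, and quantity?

P_b = 584, P_s = 509, Q = 779

Suppliers keep P_s = P_b - 75 per unit, so supply in terms of the buyer price is Qs = 428.6 + 0.6P_b.
Market clearing requires 954.2 - 0.3P_b = 428.6 + 0.6P_b; hence 525.6 = 0.9P_b and P_b = 584.
Then P_s = 584 - 75 = 509 and Q = 954.2 - 0.3(584) = 779.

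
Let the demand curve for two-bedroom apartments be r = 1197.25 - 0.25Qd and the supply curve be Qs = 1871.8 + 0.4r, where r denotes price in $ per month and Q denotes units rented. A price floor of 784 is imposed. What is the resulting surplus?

Surplus = 532.4

In direct form, Qd = 4789 - 4r.
With r fixed at 784, quantity demanded is 1653 and quantity supplied is 2185.4.
Surplus = Qs - Qd = 2185.4 - 1653 = 532.4.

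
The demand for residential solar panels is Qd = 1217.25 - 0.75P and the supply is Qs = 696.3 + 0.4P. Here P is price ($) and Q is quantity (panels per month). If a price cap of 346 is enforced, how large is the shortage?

Shortage = 123.05

Evaluating both curves at the ceiling price 346 gives Qd = 957.75, Qs = 834.7.
Shortage = Qd - Qs = 957.75 - 834.7 = 123.05.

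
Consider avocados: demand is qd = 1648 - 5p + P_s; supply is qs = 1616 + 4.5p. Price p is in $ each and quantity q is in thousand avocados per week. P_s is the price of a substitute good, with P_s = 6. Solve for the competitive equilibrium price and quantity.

p* = 4, q* = 1634

With P_s = 6, demand is qd = 1654 - 5p.
The market clears where 1654 - 5p = 1616 + 4.5p. Rearranging, 9.5p = 38, hence p* = 4.
Then q* = 1654 - 5(4) = 1634.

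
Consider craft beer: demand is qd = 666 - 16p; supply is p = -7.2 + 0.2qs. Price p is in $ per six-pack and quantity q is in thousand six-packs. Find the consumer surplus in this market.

Consumer surplus = 1081.125

In direct form, qs = 36 + 5p.
Set qd = qs: 666 - 16p = 36 + 5p, so 630 = 21p and p* = 30.
Then q* = 666 - 16(30) = 186.
Demand choke price (qd = 0): p = 666/16 = 41.625. Consumer surplus = ½ × (41.625 - 30) × 186 = 1081.125.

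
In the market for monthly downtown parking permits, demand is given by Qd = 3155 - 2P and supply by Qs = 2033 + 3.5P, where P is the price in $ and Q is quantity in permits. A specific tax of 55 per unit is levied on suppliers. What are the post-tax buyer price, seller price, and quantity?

With a tax of 55 on suppliers, they supply based on the net price P_s = P_b - 55, so Qs = 1840.5 + 3.5P_b.
Equate demand and the shifted supply: 3155 - 2P_b = 1840.5 + 3.5P_b, giving 5.5P_b = 1314.5, so P_b = 239.
So P_s = 184 and the quantity traded is Q = 3155 - 2(239) = 2677.

P_b = 239, P_s = 184, Q = 2677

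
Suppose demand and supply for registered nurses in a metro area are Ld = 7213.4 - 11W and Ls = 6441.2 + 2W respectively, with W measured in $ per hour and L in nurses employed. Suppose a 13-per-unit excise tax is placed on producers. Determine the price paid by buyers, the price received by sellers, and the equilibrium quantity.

W_b = 61.4, W_s = 48.4, L = 6538

With a tax of 13 on producers, they supply based on the net price W_s = W_b - 13, so Ls = 6415.2 + 2W_b.
Market clearing requires 7213.4 - 11W_b = 6415.2 + 2W_b; hence 798.2 = 13W_b and W_b = 61.4.
Then W_s = 61.4 - 13 = 48.4 and L = 7213.4 - 11(61.4) = 6538.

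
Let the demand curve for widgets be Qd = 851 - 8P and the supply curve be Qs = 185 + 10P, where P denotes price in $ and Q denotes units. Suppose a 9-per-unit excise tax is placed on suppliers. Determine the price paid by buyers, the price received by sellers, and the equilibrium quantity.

With a tax of 9 on suppliers, they supply based on the net price P_s = P_b - 9, so Qs = 95 + 10P_b.
Set Qd = Qs: 851 - 8P_b = 95 + 10P_b, so 756 = 18P_b and P_b = 42.
Then P_s = 42 - 9 = 33 and Q = 851 - 8(42) = 515.

P_b = 42, P_s = 33, Q = 515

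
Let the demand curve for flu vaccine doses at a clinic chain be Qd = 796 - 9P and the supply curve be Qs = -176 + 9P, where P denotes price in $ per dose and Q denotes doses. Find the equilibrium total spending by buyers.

Total spending by buyers = 16740

The market clears where 796 - 9P = -176 + 9P. Rearranging, 18P = 972, hence P* = 54.
Substitute back: Q* = 796 - 9(54) = 310.
Total spending by buyers = P* × Q* = 54 × 310 = 16740.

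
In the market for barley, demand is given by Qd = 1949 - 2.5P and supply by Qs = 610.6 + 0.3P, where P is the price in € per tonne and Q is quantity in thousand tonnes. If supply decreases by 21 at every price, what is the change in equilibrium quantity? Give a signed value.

The market clears where 1949 - 2.5P = 610.6 + 0.3P. Rearranging, 2.8P = 1338.4, hence P* = 478.
Substitute back: Q* = 1949 - 2.5(478) = 754.
After the shift, supply is Qs = 589.6 + 0.3P.
New equilibrium: 1359.4 = 2.8P, so P = 485.5 and Q = 735.25.
ΔQ = 735.25 - 754 = -18.75.

ΔQ = -18.75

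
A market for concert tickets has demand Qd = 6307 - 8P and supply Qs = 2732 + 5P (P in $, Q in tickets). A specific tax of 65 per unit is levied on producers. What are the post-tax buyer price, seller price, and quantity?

Producers keep P_s = P_b - 65 per unit, so supply in terms of the buyer price is Qs = 2407 + 5P_b.
Market clearing requires 6307 - 8P_b = 2407 + 5P_b; hence 3900 = 13P_b and P_b = 300.
Then P_s = 300 - 65 = 235 and Q = 6307 - 8(300) = 3907.

P_b = 300, P_s = 235, Q = 3907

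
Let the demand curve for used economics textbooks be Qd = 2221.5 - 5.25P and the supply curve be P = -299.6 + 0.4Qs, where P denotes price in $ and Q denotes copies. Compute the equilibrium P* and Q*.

P* = 190, Q* = 1224

Rewriting in direct form: Qs = 749 + 2.5P.
The market clears where 2221.5 - 5.25P = 749 + 2.5P. Rearranging, 7.75P = 1472.5, hence P* = 190.
Then Q* = 2221.5 - 5.25(190) = 1224.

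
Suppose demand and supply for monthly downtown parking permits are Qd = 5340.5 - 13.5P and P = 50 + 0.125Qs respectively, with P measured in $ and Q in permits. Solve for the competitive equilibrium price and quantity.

In direct form, Qs = -400 + 8P.
At equilibrium Qd = Qs, so 5340.5 - 13.5P = -400 + 8P; collecting terms, 5740.5 = 21.5P and P* = 267.
Then Q* = 5340.5 - 13.5(267) = 1736.

P* = 267, Q* = 1736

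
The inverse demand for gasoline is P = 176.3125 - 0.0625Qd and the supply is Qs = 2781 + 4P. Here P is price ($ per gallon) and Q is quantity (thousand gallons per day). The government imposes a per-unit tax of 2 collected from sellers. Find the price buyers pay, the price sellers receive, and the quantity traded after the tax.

Rewriting in direct form: Qd = 2821 - 16P.
The tax drives a wedge P_b - P_s = 2. Substituting P_s = P_b - 2 into supply: Qs = 2773 + 4P_b.
Equate demand and the shifted supply: 2821 - 16P_b = 2773 + 4P_b, giving 20P_b = 48, so P_b = 2.4.
Then P_s = 2.4 - 2 = 0.4 and Q = 2821 - 16(2.4) = 2782.6.

P_b = 2.4, P_s = 0.4, Q = 2782.6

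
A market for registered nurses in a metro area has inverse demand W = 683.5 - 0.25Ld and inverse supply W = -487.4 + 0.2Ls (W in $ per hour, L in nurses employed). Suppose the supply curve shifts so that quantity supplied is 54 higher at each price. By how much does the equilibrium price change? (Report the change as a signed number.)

ΔW = -6

In direct form, Ld = 2734 - 4W and Ls = 2437 + 5W.
At equilibrium Ld = Ls, so 2734 - 4W = 2437 + 5W; collecting terms, 297 = 9W and W* = 33.
Then L* = 2734 - 4(33) = 2602.
After the shift, supply is Ls = 2491 + 5W.
Re-solving, 9W = 243 gives W = 27 and L = 2626.
ΔW = 27 - 33 = -6.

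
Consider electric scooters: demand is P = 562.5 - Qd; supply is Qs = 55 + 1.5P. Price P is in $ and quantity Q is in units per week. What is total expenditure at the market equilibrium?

Total expenditure = 72978.5

Solving each curve for Q: Qd = 562.5 - P.
The market clears where 562.5 - P = 55 + 1.5P. Rearranging, 2.5P = 507.5, hence P* = 203.
Substitute back: Q* = 562.5 - 203 = 359.5.
Total expenditure = P* × Q* = 203 × 359.5 = 72978.5.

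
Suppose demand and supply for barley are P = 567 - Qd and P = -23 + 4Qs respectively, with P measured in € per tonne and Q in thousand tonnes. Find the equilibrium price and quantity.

In direct form, Qd = 567 - P and Qs = 5.75 + 0.25P.
The market clears where 567 - P = 5.75 + 0.25P. Rearranging, 1.25P = 561.25, hence P* = 449.
Substitute back: Q* = 567 - 449 = 118.

P* = 449, Q* = 118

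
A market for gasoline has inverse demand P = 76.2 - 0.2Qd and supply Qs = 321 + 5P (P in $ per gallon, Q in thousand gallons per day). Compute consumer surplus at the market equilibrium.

Inverting to quantity form: Qd = 381 - 5P.
At equilibrium Qd = Qs, so 381 - 5P = 321 + 5P; collecting terms, 60 = 10P and P* = 6.
Then Q* = 381 - 5(6) = 351.
Demand choke price (Qd = 0): P = 381/5 = 76.2. Consumer surplus = ½ × (76.2 - 6) × 351 = 12320.1.

Consumer surplus = 12320.1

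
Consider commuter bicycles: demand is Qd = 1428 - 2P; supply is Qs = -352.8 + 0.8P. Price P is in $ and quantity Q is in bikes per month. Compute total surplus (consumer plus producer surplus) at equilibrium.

Total surplus = 21294

Set Qd = Qs: 1428 - 2P = -352.8 + 0.8P, so 1780.8 = 2.8P and P* = 636.
Plugging P* into demand: Q* = 1428 - 2(636) = 156.
Demand choke price = 714; supply choke price = 441. CS = ½(714 - 636)(156) = 6084; PS = ½(636 - 441)(156) = 15210. Total surplus = 21294.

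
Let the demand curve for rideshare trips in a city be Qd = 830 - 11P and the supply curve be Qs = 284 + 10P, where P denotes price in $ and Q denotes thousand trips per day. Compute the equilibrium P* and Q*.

P* = 26, Q* = 544

At equilibrium Qd = Qs, so 830 - 11P = 284 + 10P; collecting terms, 546 = 21P and P* = 26.
Plugging P* into demand: Q* = 830 - 11(26) = 544.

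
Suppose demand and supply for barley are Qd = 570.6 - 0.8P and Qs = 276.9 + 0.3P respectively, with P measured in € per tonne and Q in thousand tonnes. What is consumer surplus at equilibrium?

Consumer surplus = 79655.625

At equilibrium Qd = Qs, so 570.6 - 0.8P = 276.9 + 0.3P; collecting terms, 293.7 = 1.1P and P* = 267.
Then Q* = 570.6 - 0.8(267) = 357.
Demand choke price (Qd = 0): P = 570.6/0.8 = 713.25. Consumer surplus = ½ × (713.25 - 267) × 357 = 79655.625.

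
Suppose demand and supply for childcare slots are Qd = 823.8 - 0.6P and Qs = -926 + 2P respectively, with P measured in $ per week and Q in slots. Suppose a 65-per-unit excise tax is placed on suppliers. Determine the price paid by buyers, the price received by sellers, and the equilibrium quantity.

Suppliers keep P_s = P_b - 65 per unit, so supply in terms of the buyer price is Qs = -1056 + 2P_b.
Equate demand and the shifted supply: 823.8 - 0.6P_b = -1056 + 2P_b, giving 2.6P_b = 1879.8, so P_b = 723.
So P_s = 658 and the quantity traded is Q = 823.8 - 0.6(723) = 390.

P_b = 723, P_s = 658, Q = 390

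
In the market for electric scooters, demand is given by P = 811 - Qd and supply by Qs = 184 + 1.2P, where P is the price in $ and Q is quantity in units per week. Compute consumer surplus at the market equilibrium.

Consumer surplus = 138338

Rewriting in direct form: Qd = 811 - P.
At equilibrium Qd = Qs, so 811 - P = 184 + 1.2P; collecting terms, 627 = 2.2P and P* = 285.
From the demand curve, Q* = 811 - 285 = 526.
Demand choke price (Qd = 0): P = 811. Consumer surplus = ½ × (811 - 285) × 526 = 138338.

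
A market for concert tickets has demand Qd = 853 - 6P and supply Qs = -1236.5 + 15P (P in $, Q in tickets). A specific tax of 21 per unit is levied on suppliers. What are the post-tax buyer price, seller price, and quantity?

P_b = 114.5, P_s = 93.5, Q = 166

Suppliers keep P_s = P_b - 21 per unit, so supply in terms of the buyer price is Qs = -1551.5 + 15P_b.
Market clearing requires 853 - 6P_b = -1551.5 + 15P_b; hence 2404.5 = 21P_b and P_b = 114.5.
So P_s = 93.5 and the quantity traded is Q = 853 - 6(114.5) = 166.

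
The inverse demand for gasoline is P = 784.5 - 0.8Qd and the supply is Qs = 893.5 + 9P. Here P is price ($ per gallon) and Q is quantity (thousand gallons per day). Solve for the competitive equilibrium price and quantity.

In direct form, Qd = 980.625 - 1.25P.
The market clears where 980.625 - 1.25P = 893.5 + 9P. Rearranging, 10.25P = 87.125, hence P* = 8.5.
Plugging P* into demand: Q* = 980.625 - 1.25(8.5) = 970.

P* = 8.5, Q* = 970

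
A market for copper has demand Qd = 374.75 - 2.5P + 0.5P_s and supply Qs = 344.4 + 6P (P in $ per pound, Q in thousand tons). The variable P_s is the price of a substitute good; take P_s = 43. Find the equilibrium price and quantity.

P* = 6.1, Q* = 381

With P_s = 43, demand is Qd = 396.25 - 2.5P.
At equilibrium Qd = Qs, so 396.25 - 2.5P = 344.4 + 6P; collecting terms, 51.85 = 8.5P and P* = 6.1.
Plugging P* into demand: Q* = 396.25 - 2.5(6.1) = 381.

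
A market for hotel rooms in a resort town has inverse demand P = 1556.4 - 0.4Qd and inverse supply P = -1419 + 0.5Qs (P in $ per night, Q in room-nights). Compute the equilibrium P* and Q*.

Rewriting in direct form: Qd = 3891 - 2.5P and Qs = 2838 + 2P.
Equating demand and supply, 3891 - 2.5P = 2838 + 2P gives 4.5P = 1053, so P* = 234.
Then Q* = 3891 - 2.5(234) = 3306.

P* = 234, Q* = 3306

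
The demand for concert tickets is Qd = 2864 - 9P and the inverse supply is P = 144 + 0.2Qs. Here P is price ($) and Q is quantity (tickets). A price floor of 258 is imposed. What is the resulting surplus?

Surplus = 28

Inverting to quantity form: Qs = -720 + 5P.
Evaluating both curves at the floor price 258 gives Qd = 542, Qs = 570.
Surplus = Qs - Qd = 570 - 542 = 28.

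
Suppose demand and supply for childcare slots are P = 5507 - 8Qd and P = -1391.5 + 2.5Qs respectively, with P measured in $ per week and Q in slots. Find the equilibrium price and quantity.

Rewriting in direct form: Qd = 688.375 - 0.125P and Qs = 556.6 + 0.4P.
Equating demand and supply, 688.375 - 0.125P = 556.6 + 0.4P gives 0.525P = 131.775, so P* = 251.
Substitute back: Q* = 688.375 - 0.125(251) = 657.

P* = 251, Q* = 657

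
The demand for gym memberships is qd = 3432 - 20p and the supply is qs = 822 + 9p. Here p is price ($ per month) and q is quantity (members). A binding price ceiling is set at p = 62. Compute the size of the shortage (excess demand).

At p = 62: qd = 2192 and qs = 1380.
Shortage = qd - qs = 2192 - 1380 = 812.

Shortage = 812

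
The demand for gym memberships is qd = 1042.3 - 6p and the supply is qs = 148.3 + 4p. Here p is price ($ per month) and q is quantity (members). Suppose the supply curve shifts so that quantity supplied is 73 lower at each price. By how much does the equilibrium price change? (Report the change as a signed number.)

Δp = 7.3

At equilibrium qd = qs, so 1042.3 - 6p = 148.3 + 4p; collecting terms, 894 = 10p and p* = 89.4.
Then q* = 1042.3 - 6(89.4) = 505.9.
After the shift, supply is qs = 75.3 + 4p.
New equilibrium: 967 = 10p, so p = 96.7 and q = 462.1.
Δp = 96.7 - 89.4 = 7.3.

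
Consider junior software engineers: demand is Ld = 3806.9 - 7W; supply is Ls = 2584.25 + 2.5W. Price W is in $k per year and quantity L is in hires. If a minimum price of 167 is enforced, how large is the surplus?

Surplus = 363.85

Evaluating both curves at the floor price 167 gives Ld = 2637.9, Ls = 3001.75.
Surplus = Ls - Ld = 3001.75 - 2637.9 = 363.85.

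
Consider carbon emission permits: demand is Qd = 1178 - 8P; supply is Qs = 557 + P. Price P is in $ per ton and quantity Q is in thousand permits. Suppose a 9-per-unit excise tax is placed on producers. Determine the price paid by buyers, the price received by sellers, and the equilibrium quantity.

With a tax of 9 on producers, they supply based on the net price P_s = P_b - 9, so Qs = 548 + P_b.
Market clearing requires 1178 - 8P_b = 548 + P_b; hence 630 = 9P_b and P_b = 70.
Then P_s = 70 - 9 = 61 and Q = 1178 - 8(70) = 618.

P_b = 70, P_s = 61, Q = 618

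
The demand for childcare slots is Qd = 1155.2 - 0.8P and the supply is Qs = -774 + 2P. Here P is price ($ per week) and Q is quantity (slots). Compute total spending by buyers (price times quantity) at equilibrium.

Total spending by buyers = 416156

At equilibrium Qd = Qs, so 1155.2 - 0.8P = -774 + 2P; collecting terms, 1929.2 = 2.8P and P* = 689.
From the demand curve, Q* = 1155.2 - 0.8(689) = 604.
Total spending by buyers = P* × Q* = 689 × 604 = 416156.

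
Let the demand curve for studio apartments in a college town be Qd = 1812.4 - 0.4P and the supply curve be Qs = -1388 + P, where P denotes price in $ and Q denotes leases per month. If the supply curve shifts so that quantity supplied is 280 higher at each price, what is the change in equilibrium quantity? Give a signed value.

ΔQ = 80

At equilibrium Qd = Qs, so 1812.4 - 0.4P = -1388 + P; collecting terms, 3200.4 = 1.4P and P* = 2286.
Then Q* = 1812.4 - 0.4(2286) = 898.
After the shift, supply is Qs = -1108 + P.
New equilibrium: 2920.4 = 1.4P, so P = 2086 and Q = 978.
ΔQ = 978 - 898 = 80.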